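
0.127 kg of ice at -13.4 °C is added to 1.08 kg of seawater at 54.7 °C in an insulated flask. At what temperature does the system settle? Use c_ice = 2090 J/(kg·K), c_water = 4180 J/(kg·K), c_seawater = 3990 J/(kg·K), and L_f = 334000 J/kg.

Heat gained plus heat lost sum to zero:
warm ice to 0 °C: 0.127·2090·(0 − (-13.4)) = 3556.8
  latent heat to melt: 0.127·334000 = 42418
  warm the meltwater: 530.86 T
  seawater: 4309.2(T − 54.7)
4840.1 T = 235713 − 45975 = 189738
T ≈ 39.20 °C — above 0 °C, consistent with complete melting.

T_f ≈ 39.2 °C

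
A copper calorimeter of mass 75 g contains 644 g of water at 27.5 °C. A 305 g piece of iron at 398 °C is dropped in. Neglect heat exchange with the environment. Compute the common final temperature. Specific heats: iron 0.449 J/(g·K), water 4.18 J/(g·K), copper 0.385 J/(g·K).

Energy conservation, ΣQ = 0:
305×0.449×(T − 398) + 644×4.18×(T − 27.5) + 75×0.385×(T − 27.5) = 0
2857.7 T = 129326
T = 129326 / 2857.7 = 45.3 °C

T_f ≈ 45.3 °C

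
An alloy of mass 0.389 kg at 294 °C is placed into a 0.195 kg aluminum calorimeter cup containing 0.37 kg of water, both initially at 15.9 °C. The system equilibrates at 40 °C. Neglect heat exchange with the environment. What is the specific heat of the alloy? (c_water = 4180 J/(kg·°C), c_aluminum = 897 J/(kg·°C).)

c ≈ 420 J/(kg·°C)

Heat gained plus heat lost sum to zero:
0.389×c×(40 − 294) + 0.37×4180×(40 − 15.9) + 0.195×897×(40 − 15.9) = 0
-98.81 c = -41489
c = -41489/-98.81 ≈ 419.9 J/(kg·°C)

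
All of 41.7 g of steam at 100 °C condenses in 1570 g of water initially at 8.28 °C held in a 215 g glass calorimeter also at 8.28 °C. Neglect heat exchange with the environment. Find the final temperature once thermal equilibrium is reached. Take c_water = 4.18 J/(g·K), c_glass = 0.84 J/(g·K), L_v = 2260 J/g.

Net heat exchanged in the isolated system is zero:
condense steam: −41.7·2260 = −94242
  condensate cools 100→T: 41.7·4.18·(T − 100) = 174.31(T − 100)
  water warms: 1570·4.18·(T − 8.28) = 6562.6(T − 8.28)
  glass cup: 215·0.84·(T − 8.28) = 180.6(T − 8.28)
6917.5 T = 94242 + 17431 + 55834 = 167506
T ≈ 24.21 °C (< 100 °C, so full condensation is consistent).

T_f ≈ 24.2 °C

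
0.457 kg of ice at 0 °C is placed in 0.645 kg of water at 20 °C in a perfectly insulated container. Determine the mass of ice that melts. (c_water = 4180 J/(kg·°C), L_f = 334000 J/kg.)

Heat available from the water dropping to 0 °C: 0.645·4180·20 = 53922 J.
Fully melting the ice requires m_ice L_f = 0.457·334000 = 152638 J.
Since 53922 < 152638 J, not all the ice melts; equilibrium is at 0 °C.
m_melt = 53922 / L_f = 0.1614 kg.

m_melted ≈ 0.161 kg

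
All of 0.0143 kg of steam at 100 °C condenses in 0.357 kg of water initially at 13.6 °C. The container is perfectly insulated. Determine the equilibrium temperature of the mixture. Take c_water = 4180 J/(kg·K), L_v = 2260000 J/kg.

Sum of m c ΔT and latent-heat terms is zero:
condense steam: −0.0143·2260000 = −32318
  condensed water 100 °C→T: 59.77(T − 100)
  original water: 1492.3(T − 13.6)
1552 T = 32318 + 5977.4 + 20295 = 58590
T ≈ 37.75 °C — below 100 °C, confirming all the steam condensed.

T_f ≈ 37.8 °C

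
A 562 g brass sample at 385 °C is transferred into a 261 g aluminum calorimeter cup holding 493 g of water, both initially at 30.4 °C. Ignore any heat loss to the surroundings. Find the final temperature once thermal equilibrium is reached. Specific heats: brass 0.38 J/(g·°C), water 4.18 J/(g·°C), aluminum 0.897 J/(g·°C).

T_f ≈ 60.6 °C

Energy conservation, ΣQ = 0:
562×0.38×(T − 385) + 493×4.18×(T − 30.4) + 261×0.897×(T − 30.4) = 0
213.56(T − 385) + 2060.7(T − 30.4) + 234.12(T − 30.4) = 0
2508.4 T = 151984
T = 151984 / 2508.4 = 60.6 °C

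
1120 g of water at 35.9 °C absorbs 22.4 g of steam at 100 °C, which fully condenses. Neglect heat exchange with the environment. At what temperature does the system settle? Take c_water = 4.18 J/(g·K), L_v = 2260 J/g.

T_f ≈ 47.8 °C

Let T be the final temperature. ΣQ_i = 0:
condense steam: −22.4·2260 = −50624; condensate cools 100→T: 22.4·4.18·(T − 100) = 93.63(T − 100); original water: 4681.6(T − 35.9)
4775.2 T = 50624 + 9363.2 + 168069 = 228057
T ≈ 47.76 °C — below 100 °C, confirming all the steam condensed.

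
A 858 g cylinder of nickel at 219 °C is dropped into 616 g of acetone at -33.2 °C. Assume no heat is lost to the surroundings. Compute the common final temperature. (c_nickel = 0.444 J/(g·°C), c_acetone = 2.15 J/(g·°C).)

Let T be the final temperature. ΣQ_i = 0:
858×0.444×(T − 219) + 616×2.15×(T − (-33.2)) = 0
1705.4 T = 39458
T ≈ 23.14 °C

T_f ≈ 23.1 °C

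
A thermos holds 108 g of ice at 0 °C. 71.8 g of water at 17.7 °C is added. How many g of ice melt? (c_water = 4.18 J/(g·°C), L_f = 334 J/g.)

Water can give up m c ΔT = 71.8·4.18·17.7 = 5312.2 J before reaching 0 °C.
Melting all 108 g of ice would need 108·334 = 36072 J.
That's not enough to melt it all — equilibrium is at 0 °C with ice remaining.
m_melt = 5312.2 / L_f = 15.9 g.

m_melted ≈ 15.9 g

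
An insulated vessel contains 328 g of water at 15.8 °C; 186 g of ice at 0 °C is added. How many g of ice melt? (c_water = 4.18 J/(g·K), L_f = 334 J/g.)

Water can give up m c ΔT = 328·4.18·15.8 = 21662 J before reaching 0 °C.
Fully melting the ice requires m_ice L_f = 186·334 = 62124 J.
That's not enough to melt it all — equilibrium is at 0 °C with ice remaining.
m_melted·334 = 21662  ⇒  m_melted ≈ 64.86 g.

m_melted ≈ 64.9 g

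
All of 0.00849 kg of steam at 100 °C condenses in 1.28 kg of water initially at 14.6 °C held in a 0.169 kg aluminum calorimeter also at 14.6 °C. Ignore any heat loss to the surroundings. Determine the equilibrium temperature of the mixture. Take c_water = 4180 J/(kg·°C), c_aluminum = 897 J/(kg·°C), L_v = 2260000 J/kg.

Energy balance with sensible and latent terms:
condense steam: −0.00849·2260000 = −19187
  condensate cools 100→T: 0.00849·4180·(T − 100) = 35.49(T − 100)
  original water: 5350.4(T − 14.6)
  cup: 151.59(T − 14.6)
5537.5 T = 19187 + 3548.8 + 80329 = 103065
T ≈ 18.61 °C, under the boiling point, so the assumption holds.

T_f ≈ 18.6 °C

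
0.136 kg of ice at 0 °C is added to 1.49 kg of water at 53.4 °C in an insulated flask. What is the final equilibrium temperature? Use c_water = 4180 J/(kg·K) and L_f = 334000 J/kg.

Conservation of energy gives ΣQ = 0:
fusion: m_ice L_f = 0.136·334000 = 45424; meltwater 0→T: 0.136·4180·T = 568.48 T; water cools: 1.49·4180·(T − 53.4) = 6228.2(T − 53.4)
6796.7 T = 332586 − 45424 = 287162
T ≈ 42.25 °C (positive, so assuming full melt was valid).

T_f ≈ 42.3 °C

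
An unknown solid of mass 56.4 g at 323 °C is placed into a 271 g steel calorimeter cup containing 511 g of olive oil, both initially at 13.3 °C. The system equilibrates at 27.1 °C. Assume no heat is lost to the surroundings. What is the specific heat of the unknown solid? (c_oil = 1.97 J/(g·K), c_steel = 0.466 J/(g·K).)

Setting the total heat transfer to zero:
56.4·c·(27.1 − 323) + 511·1.97·(27.1 − 13.3) + 271·0.466·(27.1 − 13.3) = 0
-16689 c = -15635
c = -15635/-16689 ≈ 0.9368 J/(g·K)

c ≈ 0.937 J/(g·K)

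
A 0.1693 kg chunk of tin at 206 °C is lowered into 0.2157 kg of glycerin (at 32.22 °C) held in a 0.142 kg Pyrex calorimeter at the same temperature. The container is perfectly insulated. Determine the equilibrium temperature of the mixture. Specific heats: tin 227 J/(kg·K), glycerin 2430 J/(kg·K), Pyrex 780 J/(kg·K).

T_f ≈ 42.1 °C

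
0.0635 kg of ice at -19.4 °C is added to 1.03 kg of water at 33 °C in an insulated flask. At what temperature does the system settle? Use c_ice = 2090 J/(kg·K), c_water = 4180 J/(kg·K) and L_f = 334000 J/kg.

T_f ≈ 25.9 °C

Net heat exchanged in the isolated system is zero:
ice -19.4→0 °C: 0.0635×2090×19.4 = 2574.7
  latent heat to melt: 0.0635×334000 = 21209
  meltwater 0→T: 0.0635×4180×T = 265.43 T
  water cools: 1.03×4180×(T − 33) = 4305.4(T − 33)
4570.8 T = 142078 − 23784 = 118295
T ≈ 25.88 °C — above 0 °C, consistent with complete melting.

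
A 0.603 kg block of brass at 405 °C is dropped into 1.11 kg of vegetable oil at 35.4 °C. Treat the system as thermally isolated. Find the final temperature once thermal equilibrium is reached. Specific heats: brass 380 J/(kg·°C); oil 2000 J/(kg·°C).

T_f ≈ 70.0 °C

T_f = Σ m_i c_i T_i / Σ m_i c_i:
T_f = (229.14·405 + 2220·35.4) / (229.14 + 2220)
    = 171390 / 2449.1 ≈ 69.98 °C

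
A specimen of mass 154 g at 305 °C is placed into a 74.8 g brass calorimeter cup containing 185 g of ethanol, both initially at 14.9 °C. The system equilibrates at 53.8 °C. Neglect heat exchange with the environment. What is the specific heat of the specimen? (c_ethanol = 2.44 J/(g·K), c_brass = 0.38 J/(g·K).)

c ≈ 0.482 J/(g·K)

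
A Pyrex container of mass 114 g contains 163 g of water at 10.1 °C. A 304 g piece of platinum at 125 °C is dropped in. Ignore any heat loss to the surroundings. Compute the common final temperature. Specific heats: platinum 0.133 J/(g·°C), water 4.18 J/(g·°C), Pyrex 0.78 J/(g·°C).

Energy conservation, ΣQ = 0:
304*0.133*(T − 125) + 163*4.18*(T − 10.1) + 114*0.78*(T − 10.1) = 0
810.69 T = 12834
T = 12834/810.69 ≈ 15.83 °C

T_f ≈ 15.8 °C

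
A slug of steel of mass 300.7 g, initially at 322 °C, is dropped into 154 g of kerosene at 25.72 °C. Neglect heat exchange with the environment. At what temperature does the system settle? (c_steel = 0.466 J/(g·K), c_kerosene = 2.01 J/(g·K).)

Heat lost by the steel equals heat gained by the kerosene:
300.7*0.466*(322 − T) = 154*2.01*(T − 25.72)
140.13(322 − T) = 309.54(T − 25.72)
449.67 T = 53082  ⇒  T ≈ 118.05 °C

T_f ≈ 118.0 °C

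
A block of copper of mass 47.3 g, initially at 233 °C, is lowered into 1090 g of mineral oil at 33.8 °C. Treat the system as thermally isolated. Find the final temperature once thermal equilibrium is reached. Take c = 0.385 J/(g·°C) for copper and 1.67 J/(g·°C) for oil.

T_f ≈ 35.8 °C

Let T be the final temperature. ΣQ_i = 0:
47.3*0.385*(T − 233) + 1090*1.67*(T − 33.8) = 0
18.21(T − 233) + 1820.3(T − 33.8) = 0
1838.5 T = 65769
T ≈ 35.77 °C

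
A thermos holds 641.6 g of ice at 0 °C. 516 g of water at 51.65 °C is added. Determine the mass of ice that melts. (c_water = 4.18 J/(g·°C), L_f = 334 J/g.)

Heat available from the water dropping to 0 °C: 516·4.18·51.65 = 111403 J.
To melt every bit of ice: 641.6·334 = 214294 J.
111403 J < 214294 J, so only part of the ice melts and the system sits at 0 °C.
m_melt = 111403 / L_f = 333.5 g.

m_melted ≈ 334 g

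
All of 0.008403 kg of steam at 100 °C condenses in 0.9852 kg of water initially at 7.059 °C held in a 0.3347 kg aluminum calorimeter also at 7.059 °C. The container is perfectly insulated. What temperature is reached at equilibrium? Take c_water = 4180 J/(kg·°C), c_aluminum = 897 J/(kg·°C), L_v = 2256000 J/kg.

T_f ≈ 12.0 °C

Energy balance with sensible and latent terms:
condense steam: −0.008403×2256000 = −18957; condensed water 100 °C→T: 35.12(T − 100); original water: 4118.1(T − 7.059); cup: 300.23(T − 7.059)
4453.5 T = 18957 + 3512.5 + 31189 = 53659
T ≈ 12.05 °C (< 100 °C, so full condensation is consistent).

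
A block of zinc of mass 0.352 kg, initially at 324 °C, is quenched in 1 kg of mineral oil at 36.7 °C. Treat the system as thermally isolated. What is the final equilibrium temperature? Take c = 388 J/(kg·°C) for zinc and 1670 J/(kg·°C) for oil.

T_f ≈ 58.4 °C

Energy conservation, ΣQ = 0:
0.352×388×(T − 324) + 1×1670×(T − 36.7) = 0
(136.58 + 1670) T = 136.58×324 + 1670×36.7
T = 105540/1806.6 ≈ 58.42 °C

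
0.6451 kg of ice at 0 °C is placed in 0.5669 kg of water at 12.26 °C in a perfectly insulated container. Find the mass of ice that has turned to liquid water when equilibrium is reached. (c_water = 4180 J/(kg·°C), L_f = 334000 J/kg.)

m_melted ≈ 0.087 kg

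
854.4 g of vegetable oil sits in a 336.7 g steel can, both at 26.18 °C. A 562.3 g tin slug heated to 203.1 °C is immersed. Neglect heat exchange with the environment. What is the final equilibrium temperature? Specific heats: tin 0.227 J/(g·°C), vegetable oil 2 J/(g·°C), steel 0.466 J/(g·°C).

Let T be the final temperature. ΣQ_i = 0:
562.3·0.227·(T − 203.1) + 854.4·2·(T − 26.18) + 336.7·0.466·(T − 26.18) = 0
127.64(T − 203.1) + 1708.8(T − 26.18) + 156.9(T − 26.18) = 0
(127.64 + 1708.8 + 156.9) T = 127.64·203.1 + 1708.8·26.18 + 156.9·26.18
T = 74768 / 1993.3 = 37.5 °C

T_f ≈ 37.5 °C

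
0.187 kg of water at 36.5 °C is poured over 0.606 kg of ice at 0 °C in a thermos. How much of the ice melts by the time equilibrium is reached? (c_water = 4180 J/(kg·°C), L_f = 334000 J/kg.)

Water can give up m c ΔT = 0.187·4180·36.5 = 28531 J before reaching 0 °C.
Fully melting the ice requires m_ice L_f = 0.606·334000 = 202404 J.
That's not enough to melt it all — equilibrium is at 0 °C with ice remaining.
m_melted·334000 = 28531  ⇒  m_melted ≈ 0.08542 kg.

m_melted ≈ 0.0854 kg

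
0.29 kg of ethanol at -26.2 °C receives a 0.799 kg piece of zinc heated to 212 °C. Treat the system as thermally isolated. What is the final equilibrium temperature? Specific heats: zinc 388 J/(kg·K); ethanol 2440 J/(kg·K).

T_f ≈ 46.4 °C

Energy conservation, ΣQ = 0:
0.799·388·(T − 212) + 0.29·2440·(T − (-26.2)) = 0
310.01(T − 212) + 707.6(T − (-26.2)) = 0
(310.01 + 707.6) T = 310.01·212 + 707.6·(-26.2)
T ≈ 46.37 °C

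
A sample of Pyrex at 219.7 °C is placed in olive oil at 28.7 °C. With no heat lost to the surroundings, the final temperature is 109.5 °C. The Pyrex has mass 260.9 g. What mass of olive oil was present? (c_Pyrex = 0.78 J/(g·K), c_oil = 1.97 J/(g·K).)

m ≈ 141 g

Setting the total heat transfer to zero:
260.9·0.78·(109.5 − 219.7) + m·1.97·(109.5 − 28.7) = 0
159.18 m = 22426
m = 22426/159.18 ≈ 140.9 g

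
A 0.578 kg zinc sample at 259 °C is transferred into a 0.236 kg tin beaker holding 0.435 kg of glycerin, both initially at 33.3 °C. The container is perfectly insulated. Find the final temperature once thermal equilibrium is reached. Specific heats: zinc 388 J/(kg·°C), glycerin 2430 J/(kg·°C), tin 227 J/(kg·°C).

T_f ≈ 71.2 °C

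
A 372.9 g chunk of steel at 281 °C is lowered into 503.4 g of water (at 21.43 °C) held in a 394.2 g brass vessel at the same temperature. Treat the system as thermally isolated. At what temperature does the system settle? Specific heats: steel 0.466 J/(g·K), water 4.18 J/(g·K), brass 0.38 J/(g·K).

Net heat exchanged in the isolated system is zero:
372.9×0.466×(T − 281) + 503.4×4.18×(T − 21.43) + 394.2×0.38×(T − 21.43) = 0
173.77(T − 281) + 2104.2(T − 21.43) + 149.8(T − 21.43) = 0
(173.77 + 2104.2 + 149.8) T = 173.77×281 + 2104.2×21.43 + 149.8×21.43
T = 97133 / 2427.8 = 40 °C

T_f ≈ 40.0 °C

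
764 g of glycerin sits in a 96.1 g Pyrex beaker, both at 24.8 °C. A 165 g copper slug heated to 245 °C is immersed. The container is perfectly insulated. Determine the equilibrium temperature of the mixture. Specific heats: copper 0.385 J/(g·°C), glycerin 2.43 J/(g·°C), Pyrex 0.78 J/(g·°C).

Energy conservation, ΣQ = 0:
165×0.385×(T − 245) + 764×2.43×(T − 24.8) + 96.1×0.78×(T − 24.8) = 0
1995 T = 63464
T = 63464/1995 ≈ 31.81 °C

T_f ≈ 31.8 °C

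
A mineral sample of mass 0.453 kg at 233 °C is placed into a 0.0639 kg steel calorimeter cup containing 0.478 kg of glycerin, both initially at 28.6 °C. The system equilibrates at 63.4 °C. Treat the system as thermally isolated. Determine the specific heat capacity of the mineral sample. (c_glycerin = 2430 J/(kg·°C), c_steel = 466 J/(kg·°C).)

c ≈ 540 J/(kg·°C)

Heat gained plus heat lost sum to zero:
0.453·c·(63.4 − 233) + 0.478·2430·(63.4 − 28.6) + 0.0639·466·(63.4 − 28.6) = 0
-76.83 c = -41458
c = -41458/-76.83 ≈ 539.6 J/(kg·°C)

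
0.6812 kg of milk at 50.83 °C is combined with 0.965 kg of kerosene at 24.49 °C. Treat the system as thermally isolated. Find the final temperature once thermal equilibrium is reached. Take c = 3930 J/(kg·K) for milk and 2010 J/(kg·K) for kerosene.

With ΣQ=0 the equilibrium temperature is the m·c-weighted mean:
T_f = (2677.1·50.83 + 1939.6·24.49) / (2677.1 + 1939.6)
    = 183580 / 4616.8 ≈ 39.76 °C

T_f ≈ 39.8 °C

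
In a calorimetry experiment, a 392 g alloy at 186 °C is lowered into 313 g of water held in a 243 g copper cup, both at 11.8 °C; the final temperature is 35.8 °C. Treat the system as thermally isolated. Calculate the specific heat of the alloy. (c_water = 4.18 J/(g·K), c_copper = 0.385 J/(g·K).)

c ≈ 0.571 J/(g·K)

Conservation of energy gives ΣQ = 0:
392×c×(35.8 − 186) + 313×4.18×(35.8 − 11.8) + 243×0.385×(35.8 − 11.8) = 0
-58878 c = -33645
c = -33645/-58878 ≈ 0.5714 J/(g·K)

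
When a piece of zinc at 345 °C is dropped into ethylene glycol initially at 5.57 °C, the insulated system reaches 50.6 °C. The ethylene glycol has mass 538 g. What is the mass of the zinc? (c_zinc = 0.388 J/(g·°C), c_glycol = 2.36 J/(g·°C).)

Setting the total heat transfer to zero:
m×0.388×(50.6 − 345) + 538×2.36×(50.6 − 5.57) = 0
-114.23 m = -57174
m = -57174/-114.23 ≈ 500.5 g

m ≈ 501 g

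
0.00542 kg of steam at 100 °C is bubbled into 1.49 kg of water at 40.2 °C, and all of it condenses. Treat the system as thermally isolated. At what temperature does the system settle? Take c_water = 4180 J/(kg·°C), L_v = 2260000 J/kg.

Conservation of energy gives ΣQ = 0:
steam→water at 100 °C releases m L_v = 0.00542·2260000 = 12249; condensed water 100 °C→T: 22.66(T − 100); water warms: 1.49·4180·(T − 40.2) = 6228.2(T − 40.2)
6250.9 T = 12249 + 2265.6 + 250374 = 264888
T ≈ 42.38 °C — below 100 °C, confirming all the steam condensed.

T_f ≈ 42.4 °C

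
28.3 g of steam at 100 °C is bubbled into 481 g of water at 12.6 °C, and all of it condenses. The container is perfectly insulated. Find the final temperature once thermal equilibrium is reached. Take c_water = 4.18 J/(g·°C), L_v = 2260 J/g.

Sum of m c ΔT and latent-heat terms is zero:
latent heat released on condensation: 28.3·2260 = 63958; condensed water 100 °C→T: 118.29(T − 100); original water: 2010.6(T − 12.6)
2128.9 T = 63958 + 11829 + 25333 = 101121
T ≈ 47.50 °C — below 100 °C, confirming all the steam condensed.

T_f ≈ 47.5 °C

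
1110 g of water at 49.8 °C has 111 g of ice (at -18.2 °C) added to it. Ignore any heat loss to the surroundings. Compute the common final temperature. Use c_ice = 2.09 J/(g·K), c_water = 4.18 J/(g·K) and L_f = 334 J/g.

T_f ≈ 37.2 °C

Conservation of energy gives ΣQ = 0:
warm ice to 0 °C: 111·2.09·(0 − (-18.2)) = 4222.2; melt ice: 111·334 = 37074; meltwater 0→T: 111·4.18·T = 463.98 T; water: 4639.8(T − 49.8)
5103.8 T = 231062 − 41296 = 189766
T ≈ 37.18 °C — above 0 °C, consistent with complete melting.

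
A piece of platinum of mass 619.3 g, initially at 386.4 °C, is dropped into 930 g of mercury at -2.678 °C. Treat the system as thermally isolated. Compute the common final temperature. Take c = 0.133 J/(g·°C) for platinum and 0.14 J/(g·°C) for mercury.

T_f ≈ 148.1 °C

Energy conservation, ΣQ = 0:
619.3·0.133·(T − 386.4) + 930·0.14·(T − (-2.678)) = 0
(82.37 + 130.2) T = 82.37·386.4 + 130.2·(-2.678)
T ≈ 148.08 °C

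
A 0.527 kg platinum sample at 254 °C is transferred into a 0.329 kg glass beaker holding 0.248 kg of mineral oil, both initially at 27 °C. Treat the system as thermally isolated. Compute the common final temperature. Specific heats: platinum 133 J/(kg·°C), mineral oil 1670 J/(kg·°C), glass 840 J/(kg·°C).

T_f ≈ 47.9 °C

Heat gained plus heat lost sum to zero:
0.527·133·(T − 254) + 0.248·1670·(T − 27) + 0.329·840·(T − 27) = 0
(70.09 + 414.16 + 276.36) T = 70.09·254 + 414.16·27 + 276.36·27
T = 36447/760.61 ≈ 47.92 °C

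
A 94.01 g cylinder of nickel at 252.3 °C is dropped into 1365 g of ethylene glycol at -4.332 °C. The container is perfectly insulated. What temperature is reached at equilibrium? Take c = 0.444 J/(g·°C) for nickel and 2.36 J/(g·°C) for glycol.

Setting the total heat transfer to zero:
94.01×0.444×(T − 252.3) + 1365×2.36×(T − (-4.332)) = 0
(41.74 + 3221.4) T = 41.74×252.3 + 3221.4×(-4.332)
T ≈ -1.05 °C

T_f ≈ -1.0 °C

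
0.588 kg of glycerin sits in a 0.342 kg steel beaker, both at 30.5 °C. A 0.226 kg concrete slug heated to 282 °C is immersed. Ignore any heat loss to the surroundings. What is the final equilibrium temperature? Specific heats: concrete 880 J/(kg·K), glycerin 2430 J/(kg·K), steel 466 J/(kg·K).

T_f ≈ 58.5 °C

Net heat exchanged in the isolated system is zero:
0.226*880*(T − 282) + 0.588*2430*(T − 30.5) + 0.342*466*(T − 30.5) = 0
(198.88 + 1428.8 + 159.37) T = 198.88*282 + 1428.8*30.5 + 159.37*30.5
T = 104525/1787.1 ≈ 58.49 °C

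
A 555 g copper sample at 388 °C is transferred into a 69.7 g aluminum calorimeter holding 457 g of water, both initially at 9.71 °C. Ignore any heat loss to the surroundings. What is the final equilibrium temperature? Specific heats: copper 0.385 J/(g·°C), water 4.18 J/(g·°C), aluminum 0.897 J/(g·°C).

T_f = Σ m_i c_i T_i / Σ m_i c_i:
T_f = (213.68×388 + 1910.3×9.71 + 62.52×9.71) / (213.68 + 1910.3 + 62.52)
    = 102062 / 2186.5 ≈ 46.68 °C

T_f ≈ 46.7 °C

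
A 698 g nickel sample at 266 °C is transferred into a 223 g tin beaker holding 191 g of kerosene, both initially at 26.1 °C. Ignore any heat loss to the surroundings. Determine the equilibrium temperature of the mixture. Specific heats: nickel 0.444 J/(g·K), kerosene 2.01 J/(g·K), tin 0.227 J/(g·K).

Energy conservation, ΣQ = 0:
698×0.444×(T − 266) + 191×2.01×(T − 26.1) + 223×0.227×(T − 26.1) = 0
309.91(T − 266) + 383.91(T − 26.1) + 50.62(T − 26.1) = 0
(309.91 + 383.91 + 50.62) T = 309.91×266 + 383.91×26.1 + 50.62×26.1
T = 93778/744.44 ≈ 125.97 °C

T_f ≈ 126.0 °C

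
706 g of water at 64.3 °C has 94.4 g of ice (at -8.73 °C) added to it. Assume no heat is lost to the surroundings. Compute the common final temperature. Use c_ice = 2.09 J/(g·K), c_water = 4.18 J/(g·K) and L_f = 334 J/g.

T_f ≈ 46.8 °C

Taking heat into each body as positive, Σ m c ΔT = 0:
warm ice to 0 °C: 94.4·2.09·(0 − (-8.73)) = 1722.4
  latent heat to melt: 94.4·334 = 31530
  meltwater 0→T: 94.4·4.18·T = 394.59 T
  water cools: 706·4.18·(T − 64.3) = 2951.1(T − 64.3)
3345.7 T = 189754 − 33252 = 156502
T ≈ 46.78 °C. Since T > 0 °C, the all-ice-melts assumption holds.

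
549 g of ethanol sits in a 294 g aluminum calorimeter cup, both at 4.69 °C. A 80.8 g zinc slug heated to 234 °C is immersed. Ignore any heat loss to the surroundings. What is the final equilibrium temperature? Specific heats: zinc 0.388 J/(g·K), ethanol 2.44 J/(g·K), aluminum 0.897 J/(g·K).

T_f = Σ m_i c_i T_i / Σ m_i c_i:
T_f = (31.35×234 + 1339.6×4.69 + 263.72×4.69) / (31.35 + 1339.6 + 263.72)
    = 14855 / 1634.6 ≈ 9.09 °C

T_f ≈ 9.1 °C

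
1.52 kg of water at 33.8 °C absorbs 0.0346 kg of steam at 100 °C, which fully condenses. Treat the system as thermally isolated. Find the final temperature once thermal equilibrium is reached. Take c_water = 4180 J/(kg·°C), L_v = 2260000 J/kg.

T_f ≈ 47.3 °C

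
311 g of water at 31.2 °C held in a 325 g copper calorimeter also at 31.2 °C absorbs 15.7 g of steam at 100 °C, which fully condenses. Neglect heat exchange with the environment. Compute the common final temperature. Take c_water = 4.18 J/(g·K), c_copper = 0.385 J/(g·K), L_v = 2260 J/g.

Net heat exchanged in the isolated system is zero:
latent heat released on condensation: 15.7×2260 = 35482; condensed water 100 °C→T: 65.63(T − 100); water warms: 311×4.18×(T − 31.2) = 1300(T − 31.2); copper cup: 325×0.385×(T − 31.2) = 125.12(T − 31.2)
1490.7 T = 35482 + 6562.6 + 44463 = 86508
T ≈ 58.03 °C (< 100 °C, so full condensation is consistent).

T_f ≈ 58.0 °C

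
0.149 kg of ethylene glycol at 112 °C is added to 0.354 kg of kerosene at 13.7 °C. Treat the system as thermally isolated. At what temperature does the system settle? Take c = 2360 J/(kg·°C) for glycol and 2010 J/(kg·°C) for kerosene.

Heat lost by the glycol equals heat gained by the kerosene:
0.149·2360·(112 − T) = 0.354·2010·(T − 13.7)
351.64(112 − T) = 711.54(T − 13.7)
1063.2 T = 49132  ⇒  T ≈ 46.21 °C

T_f ≈ 46.2 °C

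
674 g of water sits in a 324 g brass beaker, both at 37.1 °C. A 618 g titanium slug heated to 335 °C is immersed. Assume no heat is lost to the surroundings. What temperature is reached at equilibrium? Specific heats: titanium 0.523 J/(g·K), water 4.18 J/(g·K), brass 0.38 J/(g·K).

T_f ≈ 66.6 °C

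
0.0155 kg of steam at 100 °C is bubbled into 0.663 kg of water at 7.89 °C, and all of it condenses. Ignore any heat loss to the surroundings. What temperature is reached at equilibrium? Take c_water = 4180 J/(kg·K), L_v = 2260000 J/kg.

T_f ≈ 22.3 °C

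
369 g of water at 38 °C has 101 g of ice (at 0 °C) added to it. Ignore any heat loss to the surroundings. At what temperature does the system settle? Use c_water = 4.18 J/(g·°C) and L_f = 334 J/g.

T_f ≈ 12.7 °C

Energy conservation, ΣQ = 0:
latent heat to melt: 101·334 = 33734
  meltwater 0→T: 101·4.18·T = 422.18 T
  water cools: 369·4.18·(T − 38) = 1542.4(T − 38)
1964.6 T = 58612 − 33734 = 24878
T ≈ 12.66 °C. Since T > 0 °C, the all-ice-melts assumption holds.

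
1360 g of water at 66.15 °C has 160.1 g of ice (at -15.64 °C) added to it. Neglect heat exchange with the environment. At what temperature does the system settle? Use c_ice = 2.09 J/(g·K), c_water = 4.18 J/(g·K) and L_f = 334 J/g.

T_f ≈ 49.9 °C

Energy balance with sensible and latent terms:
warm ice to 0 °C: 160.1×2.09×(0 − (-15.64)) = 5233.3
  fusion: m_ice L_f = 160.1×334 = 53473
  meltwater 0→T: 160.1×4.18×T = 669.22 T
  water: 5684.8(T − 66.15)
6354 T = 376050 − 58707 = 317343
T ≈ 49.94 °C — above 0 °C, consistent with complete melting.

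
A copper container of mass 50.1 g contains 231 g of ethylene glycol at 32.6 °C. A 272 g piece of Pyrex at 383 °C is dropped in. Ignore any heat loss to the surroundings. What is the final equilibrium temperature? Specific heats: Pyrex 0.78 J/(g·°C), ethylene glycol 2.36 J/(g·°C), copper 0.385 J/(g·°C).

T_f ≈ 128.3 °C

T_f = Σ m_i c_i T_i / Σ m_i c_i:
T_f = (212.16×383 + 545.16×32.6 + 19.29×32.6) / (212.16 + 545.16 + 19.29)
    = 99658 / 776.61 ≈ 128.33 °C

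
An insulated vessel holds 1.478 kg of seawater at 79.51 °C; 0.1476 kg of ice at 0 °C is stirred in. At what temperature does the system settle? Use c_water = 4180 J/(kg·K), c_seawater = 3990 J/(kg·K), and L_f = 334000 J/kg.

T_f ≈ 64.4 °C

Let T be the final temperature. ΣQ_i = 0:
melt ice: 0.1476×334000 = 49298; warm the meltwater: 616.97 T; seawater: 5897.2(T − 79.51)
6514.2 T = 468888 − 49298 = 419590
T ≈ 64.41 °C (positive, so assuming full melt was valid).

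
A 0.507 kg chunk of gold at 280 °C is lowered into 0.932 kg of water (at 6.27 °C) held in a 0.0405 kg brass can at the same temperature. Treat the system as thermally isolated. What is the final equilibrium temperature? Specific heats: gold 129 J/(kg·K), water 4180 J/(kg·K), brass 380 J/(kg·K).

T_f ≈ 10.8 °C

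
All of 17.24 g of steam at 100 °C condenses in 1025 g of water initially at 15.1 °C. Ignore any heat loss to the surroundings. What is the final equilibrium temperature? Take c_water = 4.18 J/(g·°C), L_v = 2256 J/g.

Net heat exchanged in the isolated system is zero:
latent heat released on condensation: 17.24·2256 = 38893; condensed water 100 °C→T: 72.06(T − 100); water warms: 1025·4.18·(T − 15.1) = 4284.5(T − 15.1)
4356.6 T = 38893 + 7206.3 + 64696 = 110796
T ≈ 25.43 °C, under the boiling point, so the assumption holds.

T_f ≈ 25.4 °C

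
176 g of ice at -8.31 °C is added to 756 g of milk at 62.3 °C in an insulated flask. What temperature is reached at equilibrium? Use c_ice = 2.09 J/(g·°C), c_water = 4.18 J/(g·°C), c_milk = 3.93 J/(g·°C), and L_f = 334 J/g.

T_f ≈ 33.3 °C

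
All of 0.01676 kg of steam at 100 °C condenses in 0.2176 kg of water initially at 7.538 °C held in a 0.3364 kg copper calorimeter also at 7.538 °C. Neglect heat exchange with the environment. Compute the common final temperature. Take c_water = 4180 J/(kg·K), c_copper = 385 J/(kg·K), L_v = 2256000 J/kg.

Sum of m c ΔT and latent-heat terms is zero:
latent heat released on condensation: 0.01676×2256000 = 37811; condensate cools 100→T: 0.01676×4180×(T − 100) = 70.06(T − 100); original water: 909.57(T − 7.538); cup: 129.51(T − 7.538)
1109.1 T = 37811 + 7005.7 + 7832.6 = 52649
T ≈ 47.47 °C, under the boiling point, so the assumption holds.

T_f ≈ 47.5 °C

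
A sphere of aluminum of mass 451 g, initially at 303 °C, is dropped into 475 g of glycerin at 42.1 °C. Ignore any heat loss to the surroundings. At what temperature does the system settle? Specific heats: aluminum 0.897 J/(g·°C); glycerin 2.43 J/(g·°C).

T_f ≈ 109.8 °C

T_f = Σ m_i c_i T_i / Σ m_i c_i:
T_f = (404.55*303 + 1154.2*42.1) / (404.55 + 1154.2)
    = 171172 / 1558.8 ≈ 109.81 °C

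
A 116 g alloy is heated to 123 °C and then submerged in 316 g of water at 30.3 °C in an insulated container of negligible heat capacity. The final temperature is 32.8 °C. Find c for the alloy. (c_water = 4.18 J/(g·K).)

Setting the total heat transfer to zero:
116×c×(32.8 − 123) + 316×4.18×(32.8 − 30.3) = 0
-10463 c = -3302.2
c = -3302.2/-10463 ≈ 0.3156 J/(g·K)

c ≈ 0.316 J/(g·K)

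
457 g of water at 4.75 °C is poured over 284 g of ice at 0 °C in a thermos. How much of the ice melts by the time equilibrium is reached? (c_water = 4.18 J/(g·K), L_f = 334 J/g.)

m_melted ≈ 27.2 g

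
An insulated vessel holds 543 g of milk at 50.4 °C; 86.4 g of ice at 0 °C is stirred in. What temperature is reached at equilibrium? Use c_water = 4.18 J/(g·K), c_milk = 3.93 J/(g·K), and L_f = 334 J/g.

T_f ≈ 31.5 °C

Conservation of energy gives ΣQ = 0:
latent heat to melt: 86.4×334 = 28858; meltwater 0→T: 86.4×4.18×T = 361.15 T; milk: 2134(T − 50.4)
2495.1 T = 107553 − 28858 = 78695
T ≈ 31.54 °C (positive, so assuming full melt was valid).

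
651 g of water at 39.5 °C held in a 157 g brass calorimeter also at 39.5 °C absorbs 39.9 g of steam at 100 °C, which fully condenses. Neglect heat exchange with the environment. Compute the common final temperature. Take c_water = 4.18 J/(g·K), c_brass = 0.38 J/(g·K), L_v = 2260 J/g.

Net heat exchanged in the isolated system is zero:
steam→water at 100 °C releases m L_v = 39.9×2260 = 90174
  condensed water 100 °C→T: 166.78(T − 100)
  original water: 2721.2(T − 39.5)
  brass cup: 157×0.38×(T − 39.5) = 59.66(T − 39.5)
2947.6 T = 90174 + 16678 + 109843 = 216695
T ≈ 73.52 °C — below 100 °C, confirming all the steam condensed.

T_f ≈ 73.5 °C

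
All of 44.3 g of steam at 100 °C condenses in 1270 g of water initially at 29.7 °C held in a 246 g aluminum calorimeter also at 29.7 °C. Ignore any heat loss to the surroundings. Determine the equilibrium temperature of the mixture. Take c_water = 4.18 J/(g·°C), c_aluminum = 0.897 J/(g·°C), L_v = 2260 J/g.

T_f ≈ 49.5 °C

Conservation of energy gives ΣQ = 0:
condense steam: −44.3×2260 = −100118
  condensed water 100 °C→T: 185.17(T − 100)
  original water: 5308.6(T − 29.7)
  cup: 220.66(T − 29.7)
5714.4 T = 100118 + 18517 + 164219 = 282854
T ≈ 49.50 °C — below 100 °C, confirming all the steam condensed.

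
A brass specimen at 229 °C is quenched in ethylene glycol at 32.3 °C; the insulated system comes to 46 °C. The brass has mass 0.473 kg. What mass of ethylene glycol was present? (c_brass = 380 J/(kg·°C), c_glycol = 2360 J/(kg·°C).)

Let T be the final temperature. ΣQ_i = 0:
0.473·380·(46 − 229) + m·2360·(46 − 32.3) = 0
32332 m = 32892
m = 32892/32332 ≈ 1.017 kg

m ≈ 1.02 kg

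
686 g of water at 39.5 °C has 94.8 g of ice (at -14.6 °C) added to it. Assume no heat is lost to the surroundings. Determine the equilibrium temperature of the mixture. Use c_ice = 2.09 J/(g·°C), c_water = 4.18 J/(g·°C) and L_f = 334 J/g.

T_f ≈ 24.1 °C

Heat gained plus heat lost sum to zero:
ice -14.6→0 °C: 94.8·2.09·14.6 = 2892.7; fusion: m_ice L_f = 94.8·334 = 31663; warm the meltwater: 396.26 T; water: 2867.5(T − 39.5)
3263.7 T = 113265 − 34556 = 78710
T ≈ 24.12 °C — above 0 °C, consistent with complete melting.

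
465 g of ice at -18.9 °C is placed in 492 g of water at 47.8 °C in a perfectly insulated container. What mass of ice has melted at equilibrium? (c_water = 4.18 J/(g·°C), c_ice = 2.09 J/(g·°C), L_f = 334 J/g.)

Cooling the water to 0 °C releases 492×4.18×47.8 = 98304 J.
Warming the ice to 0 °C takes 465×2.09×18.9 = 18368 J, leaving 79936 J for melting.
Melting all 465 g of ice would need 465×334 = 155310 J.
79936 J < 155310 J, so only part of the ice melts and the system sits at 0 °C.
m_melted×334 = 79936  ⇒  m_melted ≈ 239.3 g.

m_melted ≈ 239 g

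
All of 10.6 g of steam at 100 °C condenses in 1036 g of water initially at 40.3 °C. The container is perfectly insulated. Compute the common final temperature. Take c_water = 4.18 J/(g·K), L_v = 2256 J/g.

T_f ≈ 46.4 °C

Setting the total heat transfer to zero:
steam→water at 100 °C releases m L_v = 10.6·2256 = 23914
  condensed water 100 °C→T: 44.31(T − 100)
  original water: 4330.5(T − 40.3)
4374.8 T = 23914 + 4430.8 + 174518 = 202863
T ≈ 46.37 °C (< 100 °C, so full condensation is consistent).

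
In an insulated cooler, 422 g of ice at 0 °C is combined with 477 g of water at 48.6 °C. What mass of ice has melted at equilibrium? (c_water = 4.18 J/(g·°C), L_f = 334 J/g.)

m_melted ≈ 290 g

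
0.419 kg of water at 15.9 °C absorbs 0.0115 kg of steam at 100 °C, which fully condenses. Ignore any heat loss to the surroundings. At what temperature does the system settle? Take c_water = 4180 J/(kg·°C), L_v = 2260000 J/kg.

T_f ≈ 32.6 °C

Energy conservation, ΣQ = 0:
condense steam: −0.0115·2260000 = −25990
  condensate cools 100→T: 0.0115·4180·(T − 100) = 48.07(T − 100)
  original water: 1751.4(T − 15.9)
1799.5 T = 25990 + 4807 + 27848 = 58645
T ≈ 32.59 °C, under the boiling point, so the assumption holds.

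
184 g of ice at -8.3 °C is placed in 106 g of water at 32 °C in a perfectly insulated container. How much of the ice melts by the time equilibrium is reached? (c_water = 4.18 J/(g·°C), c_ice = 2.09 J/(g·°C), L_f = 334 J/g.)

m_melted ≈ 32.9 g

Heat available from the water dropping to 0 °C: 106·4.18·32 = 14179 J.
Of that, 184·2.09·8.3 = 3191.8 J goes to bring the ice to 0 °C, leaving 10987 J.
Melting all 184 g of ice would need 184·334 = 61456 J.
Since 10987 < 61456 J, not all the ice melts; equilibrium is at 0 °C.
m_melt = 10987 / L_f = 32.89 g.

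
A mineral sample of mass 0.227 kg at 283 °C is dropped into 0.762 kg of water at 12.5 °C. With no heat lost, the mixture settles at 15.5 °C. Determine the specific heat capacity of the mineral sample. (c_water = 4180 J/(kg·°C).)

c ≈ 157 J/(kg·°C)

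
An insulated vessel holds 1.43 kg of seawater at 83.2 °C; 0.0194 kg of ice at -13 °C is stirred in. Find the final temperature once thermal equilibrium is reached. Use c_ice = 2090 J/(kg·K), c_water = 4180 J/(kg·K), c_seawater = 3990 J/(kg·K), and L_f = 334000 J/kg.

Energy balance with sensible and latent terms:
warm ice to 0 °C: 0.0194·2090·(0 − (-13)) = 527.1; fusion: m_ice L_f = 0.0194·334000 = 6479.6; warm the meltwater: 81.09 T; seawater: 5705.7(T − 83.2)
5786.8 T = 474714 − 7006.7 = 467708
T ≈ 80.82 °C. Since T > 0 °C, the all-ice-melts assumption holds.

T_f ≈ 80.8 °C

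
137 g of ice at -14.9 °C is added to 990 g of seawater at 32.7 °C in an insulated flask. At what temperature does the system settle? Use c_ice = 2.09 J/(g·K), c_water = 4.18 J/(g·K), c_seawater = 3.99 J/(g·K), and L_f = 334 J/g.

T_f ≈ 17.5 °C

Energy conservation, ΣQ = 0:
warm ice to 0 °C: 137×2.09×(0 − (-14.9)) = 4266.3
  fusion: m_ice L_f = 137×334 = 45758
  meltwater 0→T: 137×4.18×T = 572.66 T
  seawater cools: 990×3.99×(T − 32.7) = 3950.1(T − 32.7)
4522.8 T = 129168 − 50024 = 79144
T ≈ 17.50 °C. Since T > 0 °C, the all-ice-melts assumption holds.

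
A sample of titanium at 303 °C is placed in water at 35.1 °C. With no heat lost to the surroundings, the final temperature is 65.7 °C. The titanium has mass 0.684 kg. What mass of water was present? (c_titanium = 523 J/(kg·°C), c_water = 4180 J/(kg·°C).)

Energy conservation, ΣQ = 0:
0.684×523×(65.7 − 303) + m×4180×(65.7 − 35.1) = 0
127908 m = 84890
m = 84890/127908 ≈ 0.6637 kg

m ≈ 0.664 kg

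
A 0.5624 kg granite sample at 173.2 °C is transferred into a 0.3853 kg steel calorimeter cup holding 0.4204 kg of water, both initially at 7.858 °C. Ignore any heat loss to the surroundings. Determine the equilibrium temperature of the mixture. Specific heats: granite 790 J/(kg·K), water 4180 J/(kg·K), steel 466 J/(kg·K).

T_f ≈ 38.7 °C

T_f = Σ m_i c_i T_i / Σ m_i c_i:
T_f = (444.3*173.2 + 1757.3*7.858 + 179.55*7.858) / (444.3 + 1757.3 + 179.55)
    = 92172 / 2381.1 ≈ 38.71 °C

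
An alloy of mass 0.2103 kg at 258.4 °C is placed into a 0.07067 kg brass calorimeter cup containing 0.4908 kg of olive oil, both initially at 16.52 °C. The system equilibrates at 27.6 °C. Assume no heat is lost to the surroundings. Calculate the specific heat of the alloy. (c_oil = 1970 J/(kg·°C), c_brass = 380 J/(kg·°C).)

Energy conservation, ΣQ = 0:
0.2103×c×(27.6 − 258.4) + 0.4908×1970×(27.6 − 16.52) + 0.07067×380×(27.6 − 16.52) = 0
-48.54 c = -11011
c = -11011/-48.54 ≈ 226.8 J/(kg·°C)

c ≈ 227 J/(kg·°C)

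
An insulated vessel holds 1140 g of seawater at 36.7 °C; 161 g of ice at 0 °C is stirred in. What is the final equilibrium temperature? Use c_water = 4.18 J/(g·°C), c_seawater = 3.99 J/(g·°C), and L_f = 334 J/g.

T_f ≈ 21.7 °C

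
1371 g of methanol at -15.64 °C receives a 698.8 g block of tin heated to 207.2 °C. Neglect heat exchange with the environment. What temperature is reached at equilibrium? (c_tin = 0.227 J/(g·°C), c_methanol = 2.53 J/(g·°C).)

Heat lost by the tin equals heat gained by the methanol:
698.8·0.227·(207.2 − T) = 1371·2.53·(T − (-15.64))
158.63(207.2 − T) = 3468.6(T − (-15.64))
3627.3 T = -21382  ⇒  T ≈ -5.89 °C

T_f ≈ -5.9 °C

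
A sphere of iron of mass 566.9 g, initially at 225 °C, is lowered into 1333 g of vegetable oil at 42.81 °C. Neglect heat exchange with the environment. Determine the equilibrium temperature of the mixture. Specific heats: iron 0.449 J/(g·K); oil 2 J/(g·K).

Setting the total heat transfer to zero:
566.9×0.449×(T − 225) + 1333×2×(T − 42.81) = 0
(254.54 + 2666) T = 254.54×225 + 2666×42.81
T = 171403/2920.5 ≈ 58.69 °C

T_f ≈ 58.7 °C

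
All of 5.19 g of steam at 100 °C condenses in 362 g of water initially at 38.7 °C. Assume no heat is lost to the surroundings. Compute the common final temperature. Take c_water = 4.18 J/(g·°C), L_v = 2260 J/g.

Energy conservation, ΣQ = 0:
steam→water at 100 °C releases m L_v = 5.19·2260 = 11729
  condensate cools 100→T: 5.19·4.18·(T − 100) = 21.69(T − 100)
  original water: 1513.2(T − 38.7)
1534.9 T = 11729 + 2169.4 + 58559 = 72458
T ≈ 47.21 °C, under the boiling point, so the assumption holds.

T_f ≈ 47.2 °C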